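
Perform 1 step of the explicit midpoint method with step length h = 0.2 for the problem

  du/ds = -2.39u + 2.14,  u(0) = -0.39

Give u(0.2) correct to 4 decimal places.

Midpoint: k1 = f(s_n, u_n); k2 = f(s_n + h/2, u_n + (h/2)·k1); u_{n+1} = u_n + h·k2.
s=0.000000, u=-0.390000:
  k1 = f(0.000000, -0.390000) = 3.072100
  k2 = f(0.100000, -0.082790) = 2.337868
  u ← -0.390000 + 0.2·2.337868 = 0.077574
u(0.2) ≈ 0.0776

0.0776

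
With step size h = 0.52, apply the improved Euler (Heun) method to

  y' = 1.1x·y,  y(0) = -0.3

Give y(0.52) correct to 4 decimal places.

Heun: k1 = f(x_n, y_n); k2 = f(x_n + h, y_n + h·k1); y_{n+1} = y_n + (h/2)·(k1 + k2).
x=0.000000, y=-0.300000:
  k1 = f(0.000000, -0.300000) = 0.000000
  k2 = f(0.520000, -0.300000) = -0.171600
  y ← -0.300000 + (0.52/2)·(0.000000 + (-0.171600)) = -0.344616
y(0.52) ≈ -0.3446

-0.3446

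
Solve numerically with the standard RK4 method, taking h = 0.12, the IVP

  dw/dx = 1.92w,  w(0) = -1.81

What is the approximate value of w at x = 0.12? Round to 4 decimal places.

RK4: k1 = f(x_n, w_n); k2 = f(x_n + h/2, w_n + (h/2)·k1); k3 = f(x_n + h/2, w_n + (h/2)·k2); k4 = f(x_n + h, w_n + h·k3); w_{n+1} = w_n + (h/6)·(k1 + 2k2 + 2k3 + k4).
x=0.000000, w=-1.810000:
  k1 = f(0.000000, -1.810000) = -3.475200
  k2 = f(0.060000, -2.018512) = -3.875543
  k3 = f(0.060000, -2.042533) = -3.921663
  k4 = f(0.120000, -2.280600) = -4.378751
  w ← -1.810000 + (0.12/6)·(k1 + 2k2 + 2k3 + k4) = -2.278967
w(0.12) ≈ -2.2790

-2.2790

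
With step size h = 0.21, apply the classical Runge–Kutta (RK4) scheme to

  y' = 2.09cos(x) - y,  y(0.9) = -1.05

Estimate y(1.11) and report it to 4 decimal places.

-0.6405

RK4: k1 = f(x_n, y_n); k2 = f(x_n + h/2, y_n + (h/2)·k1); k3 = f(x_n + h/2, y_n + (h/2)·k2); k4 = f(x_n + h, y_n + h·k3); y_{n+1} = y_n + (h/6)·(k1 + 2k2 + 2k3 + k4).
x=0.900000, y=-1.050000:
  k1 = f(0.900000, -1.050000) = 2.349165
  k2 = f(1.005000, -0.803338) = 1.923762
  k3 = f(1.005000, -0.848005) = 1.968429
  k4 = f(1.110000, -0.636630) = 1.565972
  y ← -1.050000 + (0.21/6)·(k1 + 2k2 + 2k3 + k4) = -0.640517
y(1.11) ≈ -0.6405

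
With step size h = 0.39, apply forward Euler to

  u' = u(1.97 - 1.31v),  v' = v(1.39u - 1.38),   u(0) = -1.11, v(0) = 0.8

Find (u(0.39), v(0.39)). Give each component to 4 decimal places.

Euler on (u,v): u_{n+1} = u_n + h·u', v_{n+1} = v_n + h·v'.
0.000000: (-1.110000, 0.800000); f=(-1.023420, -2.338320) → (-1.509134, -0.111945)
(u(0.39), v(0.39)) ≈ (-1.5091, -0.1119)

-1.5091, -0.1119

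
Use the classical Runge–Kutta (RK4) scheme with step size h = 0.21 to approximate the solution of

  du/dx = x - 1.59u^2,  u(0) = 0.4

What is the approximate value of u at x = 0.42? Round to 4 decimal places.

RK4: k1 = f(x_n, u_n); k2 = f(x_n + h/2, u_n + (h/2)·k1); k3 = f(x_n + h/2, u_n + (h/2)·k2); k4 = f(x_n + h, u_n + h·k3); u_{n+1} = u_n + (h/6)·(k1 + 2k2 + 2k3 + k4).
x=0.000000, u=0.400000:
  k1 = f(0.000000, 0.400000) = -0.254400
  k2 = f(0.105000, 0.373288) = -0.116557
  k3 = f(0.105000, 0.387762) = -0.134071
  k4 = f(0.210000, 0.371845) = -0.009847
  u ← 0.400000 + (0.21/6)·(k1 + 2k2 + 2k3 + k4) = 0.373207
x=0.210000, u=0.373207:
  k1 = f(0.210000, 0.373207) = -0.011461
  k2 = f(0.315000, 0.372004) = 0.094965
  k3 = f(0.315000, 0.383179) = 0.081547
  k4 = f(0.420000, 0.390332) = 0.177749
  u ← 0.373207 + (0.21/6)·(k1 + 2k2 + 2k3 + k4) = 0.391383
u(0.42) ≈ 0.3914

0.3914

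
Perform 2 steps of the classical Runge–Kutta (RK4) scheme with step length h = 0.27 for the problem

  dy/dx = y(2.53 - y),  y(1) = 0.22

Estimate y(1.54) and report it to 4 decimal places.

0.6875

RK4: k1 = f(x_n, y_n); k2 = f(x_n + h/2, y_n + (h/2)·k1); k3 = f(x_n + h/2, y_n + (h/2)·k2); k4 = f(x_n + h, y_n + h·k3); y_{n+1} = y_n + (h/6)·(k1 + 2k2 + 2k3 + k4).
x=1.000000, y=0.220000:
  k1 = f(1.000000, 0.220000) = 0.508200
  k2 = f(1.135000, 0.288607) = 0.646882
  k3 = f(1.135000, 0.307329) = 0.683091
  k4 = f(1.270000, 0.404435) = 0.859652
  y ← 0.220000 + (0.27/6)·(k1 + 2k2 + 2k3 + k4) = 0.401251
x=1.270000, y=0.401251:
  k1 = f(1.270000, 0.401251) = 0.854163
  k2 = f(1.405000, 0.516563) = 1.040067
  k3 = f(1.405000, 0.541660) = 1.077004
  k4 = f(1.540000, 0.692042) = 1.271944
  y ← 0.401251 + (0.27/6)·(k1 + 2k2 + 2k3 + k4) = 0.687462
y(1.54) ≈ 0.6875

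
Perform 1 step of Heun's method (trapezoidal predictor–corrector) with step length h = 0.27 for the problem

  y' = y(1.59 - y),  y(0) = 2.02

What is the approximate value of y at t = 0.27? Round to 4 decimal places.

1.8556

Heun: k1 = f(t_n, y_n); k2 = f(t_n + h, y_n + h·k1); y_{n+1} = y_n + (h/2)·(k1 + k2).
t=0.000000, y=2.020000:
  k1 = f(0.000000, 2.020000) = -0.868600
  k2 = f(0.270000, 1.785478) = -0.349022
  y ← 2.020000 + (0.27/2)·(-0.868600 + (-0.349022)) = 1.855621
y(0.27) ≈ 1.8556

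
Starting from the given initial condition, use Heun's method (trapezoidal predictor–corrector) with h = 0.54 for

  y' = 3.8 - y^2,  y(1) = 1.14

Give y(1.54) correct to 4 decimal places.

Heun: k1 = f(s_n, y_n); k2 = f(s_n + h, y_n + h·k1); y_{n+1} = y_n + (h/2)·(k1 + k2).
s=1.000000, y=1.140000:
  k1 = f(1.000000, 1.140000) = 2.500400
  k2 = f(1.540000, 2.490216) = -2.401176
  y ← 1.140000 + (0.54/2)·(2.500400 + (-2.401176)) = 1.166791
y(1.54) ≈ 1.1668

1.1668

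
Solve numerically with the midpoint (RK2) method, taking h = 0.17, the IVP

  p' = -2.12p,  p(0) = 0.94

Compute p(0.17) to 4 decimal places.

Midpoint: k1 = f(t_n, p_n); k2 = f(t_n + h/2, p_n + (h/2)·k1); p_{n+1} = p_n + h·k2.
t=0.000000, p=0.940000:
  k1 = f(0.000000, 0.940000) = -1.992800
  k2 = f(0.085000, 0.770612) = -1.633697
  p ← 0.940000 + 0.17·(-1.633697) = 0.662271
p(0.17) ≈ 0.6623

0.6623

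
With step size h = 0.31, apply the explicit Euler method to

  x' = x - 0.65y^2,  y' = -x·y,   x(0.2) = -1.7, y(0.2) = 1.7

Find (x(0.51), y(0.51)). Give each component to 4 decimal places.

-2.8093, 2.5959

Euler on (x,y): x_{n+1} = x_n + h·x', y_{n+1} = y_n + h·y'.
0.200000: (-1.700000, 1.700000); f=(-3.578500, 2.890000) → (-2.809335, 2.595900)
(x(0.51), y(0.51)) ≈ (-2.8093, 2.5959)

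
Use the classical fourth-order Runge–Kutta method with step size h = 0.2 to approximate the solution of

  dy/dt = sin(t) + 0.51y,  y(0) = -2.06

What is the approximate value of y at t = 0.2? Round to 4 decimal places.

RK4: k1 = f(t_n, y_n); k2 = f(t_n + h/2, y_n + (h/2)·k1); k3 = f(t_n + h/2, y_n + (h/2)·k2); k4 = f(t_n + h, y_n + h·k3); y_{n+1} = y_n + (h/6)·(k1 + 2k2 + 2k3 + k4).
t=0.000000, y=-2.060000:
  k1 = f(0.000000, -2.060000) = -1.050600
  k2 = f(0.100000, -2.165060) = -1.004347
  k3 = f(0.100000, -2.160435) = -1.001988
  k4 = f(0.200000, -2.260398) = -0.954133
  y ← -2.060000 + (0.2/6)·(k1 + 2k2 + 2k3 + k4) = -2.260580
y(0.2) ≈ -2.2606

-2.2606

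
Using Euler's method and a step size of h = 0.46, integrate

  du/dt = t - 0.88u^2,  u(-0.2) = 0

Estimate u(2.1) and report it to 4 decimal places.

1.3110

Euler: u_{n+1} = u_n + h·f(t_n, u_n).
t=-0.200000, u=0.000000: f=-0.200000 → u ← 0.000000 + 0.46·(-0.200000) = -0.092000
t=0.260000, u=-0.092000: f=0.252552 → u ← -0.092000 + 0.46·0.252552 = 0.024174
t=0.720000, u=0.024174: f=0.719486 → u ← 0.024174 + 0.46·0.719486 = 0.355137
t=1.180000, u=0.355137: f=1.069012 → u ← 0.355137 + 0.46·1.069012 = 0.846883
t=1.640000, u=0.846883: f=1.008855 → u ← 0.846883 + 0.46·1.008855 = 1.310956
u(2.1) ≈ 1.3110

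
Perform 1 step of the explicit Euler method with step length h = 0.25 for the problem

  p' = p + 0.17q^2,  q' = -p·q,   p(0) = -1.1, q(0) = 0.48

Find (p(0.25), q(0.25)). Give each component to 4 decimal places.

Euler on (p,q): p_{n+1} = p_n + h·p', q_{n+1} = q_n + h·q'.
0.000000: (-1.100000, 0.480000); f=(-1.060832, 0.528000) → (-1.365208, 0.612000)
(p(0.25), q(0.25)) ≈ (-1.3652, 0.6120)

-1.3652, 0.6120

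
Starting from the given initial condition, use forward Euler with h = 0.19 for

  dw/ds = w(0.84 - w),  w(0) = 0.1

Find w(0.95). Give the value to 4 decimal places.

Euler: w_{n+1} = w_n + h·f(s_n, w_n).
s=0.000000, w=0.100000: f=0.074000 → w ← 0.100000 + 0.19·0.074000 = 0.114060
s=0.190000, w=0.114060: f=0.082801 → w ← 0.114060 + 0.19·0.082801 = 0.129792
s=0.380000, w=0.129792: f=0.092179 → w ← 0.129792 + 0.19·0.092179 = 0.147306
s=0.570000, w=0.147306: f=0.102038 → w ← 0.147306 + 0.19·0.102038 = 0.166693
s=0.760000, w=0.166693: f=0.112236 → w ← 0.166693 + 0.19·0.112236 = 0.188018
w(0.95) ≈ 0.1880

0.1880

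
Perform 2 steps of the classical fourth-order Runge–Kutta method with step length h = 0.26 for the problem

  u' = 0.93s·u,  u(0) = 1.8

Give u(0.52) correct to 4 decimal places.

RK4: k1 = f(s_n, u_n); k2 = f(s_n + h/2, u_n + (h/2)·k1); k3 = f(s_n + h/2, u_n + (h/2)·k2); k4 = f(s_n + h, u_n + h·k3); u_{n+1} = u_n + (h/6)·(k1 + 2k2 + 2k3 + k4).
s=0.000000, u=1.800000:
  k1 = f(0.000000, 1.800000) = 0.000000
  k2 = f(0.130000, 1.800000) = 0.217620
  k3 = f(0.130000, 1.828291) = 0.221040
  k4 = f(0.260000, 1.857470) = 0.449136
  u ← 1.800000 + (0.26/6)·(k1 + 2k2 + 2k3 + k4) = 1.857480
s=0.260000, u=1.857480:
  k1 = f(0.260000, 1.857480) = 0.449139
  k2 = f(0.390000, 1.915868) = 0.694885
  k3 = f(0.390000, 1.947815) = 0.706472
  k4 = f(0.520000, 2.041163) = 0.987106
  u ← 1.857480 + (0.26/6)·(k1 + 2k2 + 2k3 + k4) = 2.041168
u(0.52) ≈ 2.0412

2.0412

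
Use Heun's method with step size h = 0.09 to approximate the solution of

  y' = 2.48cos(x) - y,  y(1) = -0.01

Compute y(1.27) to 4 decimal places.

Heun: k1 = f(x_n, y_n); k2 = f(x_n + h, y_n + h·k1); y_{n+1} = y_n + (h/2)·(k1 + k2).
x=1.000000, y=-0.010000:
  k1 = f(1.000000, -0.010000) = 1.349950
  k2 = f(1.090000, 0.111495) = 1.035468
  y ← -0.010000 + (0.09/2)·(1.349950 + 1.035468) = 0.097344
x=1.090000, y=0.097344:
  k1 = f(1.090000, 0.097344) = 1.049620
  k2 = f(1.180000, 0.191810) = 0.752884
  y ← 0.097344 + (0.09/2)·(1.049620 + 0.752884) = 0.178456
x=1.180000, y=0.178456:
  k1 = f(1.180000, 0.178456) = 0.766237
  k2 = f(1.270000, 0.247418) = 0.487359
  y ← 0.178456 + (0.09/2)·(0.766237 + 0.487359) = 0.234868
y(1.27) ≈ 0.2349

0.2349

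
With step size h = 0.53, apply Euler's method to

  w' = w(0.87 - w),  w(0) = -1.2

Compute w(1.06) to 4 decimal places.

Euler: w_{n+1} = w_n + h·f(t_n, w_n).
t=0.000000, w=-1.200000: f=-2.484000 → w ← -1.200000 + 0.53·(-2.484000) = -2.516520
t=0.530000, w=-2.516520: f=-8.522245 → w ← -2.516520 + 0.53·(-8.522245) = -7.033310
w(1.06) ≈ -7.0333

-7.0333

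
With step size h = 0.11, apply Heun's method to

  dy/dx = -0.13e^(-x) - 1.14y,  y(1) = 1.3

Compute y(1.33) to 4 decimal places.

Heun: k1 = f(x_n, y_n); k2 = f(x_n + h, y_n + h·k1); y_{n+1} = y_n + (h/2)·(k1 + k2).
x=1.000000, y=1.300000:
  k1 = f(1.000000, 1.300000) = -1.529824
  k2 = f(1.110000, 1.131719) = -1.333003
  y ← 1.300000 + (0.11/2)·(-1.529824 + (-1.333003)) = 1.142545
x=1.110000, y=1.142545:
  k1 = f(1.110000, 1.142545) = -1.345343
  k2 = f(1.220000, 0.994557) = -1.172175
  y ← 1.142545 + (0.11/2)·(-1.345343 + (-1.172175)) = 1.004081
x=1.220000, y=1.004081:
  k1 = f(1.220000, 1.004081) = -1.183032
  k2 = f(1.330000, 0.873947) = -1.030682
  y ← 1.004081 + (0.11/2)·(-1.183032 + (-1.030682)) = 0.882327
y(1.33) ≈ 0.8823

0.8823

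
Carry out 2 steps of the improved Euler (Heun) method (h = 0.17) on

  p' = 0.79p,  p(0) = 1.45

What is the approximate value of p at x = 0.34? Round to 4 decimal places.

Heun: k1 = f(x_n, p_n); k2 = f(x_n + h, p_n + h·k1); p_{n+1} = p_n + (h/2)·(k1 + k2).
x=0.000000, p=1.450000:
  k1 = f(0.000000, 1.450000) = 1.145500
  k2 = f(0.170000, 1.644735) = 1.299341
  p ← 1.450000 + (0.17/2)·(1.145500 + 1.299341) = 1.657811
x=0.170000, p=1.657811:
  k1 = f(0.170000, 1.657811) = 1.309671
  k2 = f(0.340000, 1.880456) = 1.485560
  p ← 1.657811 + (0.17/2)·(1.309671 + 1.485560) = 1.895406
p(0.34) ≈ 1.8954

1.8954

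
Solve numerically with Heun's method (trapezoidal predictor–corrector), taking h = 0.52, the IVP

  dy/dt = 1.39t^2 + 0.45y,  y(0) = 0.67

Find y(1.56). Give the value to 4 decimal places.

3.5072

Heun: k1 = f(t_n, y_n); k2 = f(t_n + h, y_n + h·k1); y_{n+1} = y_n + (h/2)·(k1 + k2).
t=0.000000, y=0.670000:
  k1 = f(0.000000, 0.670000) = 0.301500
  k2 = f(0.520000, 0.826780) = 0.747907
  y ← 0.670000 + (0.52/2)·(0.301500 + 0.747907) = 0.942846
t=0.520000, y=0.942846:
  k1 = f(0.520000, 0.942846) = 0.800137
  k2 = f(1.040000, 1.358917) = 2.114937
  y ← 0.942846 + (0.52/2)·(0.800137 + 2.114937) = 1.700765
t=1.040000, y=1.700765:
  k1 = f(1.040000, 1.700765) = 2.268768
  k2 = f(1.560000, 2.880524) = 4.678940
  y ← 1.700765 + (0.52/2)·(2.268768 + 4.678940) = 3.507169
y(1.56) ≈ 3.5072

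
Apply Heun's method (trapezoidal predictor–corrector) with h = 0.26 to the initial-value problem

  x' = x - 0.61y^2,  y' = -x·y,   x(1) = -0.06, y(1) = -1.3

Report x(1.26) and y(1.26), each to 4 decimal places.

Heun on (x,y): k1 = f(t_n, state_n); k2 = f(t_n + h, state_n + h·k1); state_{n+1} = state_n + (h/2)·(k1 + k2).
1.000000: (-0.060000, -1.300000)
  k1 = (-1.090900, -0.078000)
  predictor → (-0.343634, -1.320280)
  k2 = (-1.406949, -0.453693)
  → (-0.384720, -1.369120)
(x(1.26), y(1.26)) ≈ (-0.3847, -1.3691)

-0.3847, -1.3691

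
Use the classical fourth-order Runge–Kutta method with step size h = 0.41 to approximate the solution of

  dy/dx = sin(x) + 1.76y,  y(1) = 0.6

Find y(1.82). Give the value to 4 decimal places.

RK4: k1 = f(x_n, y_n); k2 = f(x_n + h/2, y_n + (h/2)·k1); k3 = f(x_n + h/2, y_n + (h/2)·k2); k4 = f(x_n + h, y_n + h·k3); y_{n+1} = y_n + (h/6)·(k1 + 2k2 + 2k3 + k4).
x=1.000000, y=0.600000:
  k1 = f(1.000000, 0.600000) = 1.897471
  k2 = f(1.205000, 0.988982) = 2.674447
  k3 = f(1.205000, 1.148262) = 2.954780
  k4 = f(1.410000, 1.811460) = 4.175269
  y ← 0.600000 + (0.41/6)·(k1 + 2k2 + 2k3 + k4) = 1.784298
x=1.410000, y=1.784298:
  k1 = f(1.410000, 1.784298) = 4.127465
  k2 = f(1.615000, 2.630428) = 5.628577
  k3 = f(1.615000, 2.938157) = 6.170179
  k4 = f(1.820000, 4.314071) = 8.561875
  y ← 1.784298 + (0.41/6)·(k1 + 2k2 + 2k3 + k4) = 4.263900
y(1.82) ≈ 4.2639

4.2639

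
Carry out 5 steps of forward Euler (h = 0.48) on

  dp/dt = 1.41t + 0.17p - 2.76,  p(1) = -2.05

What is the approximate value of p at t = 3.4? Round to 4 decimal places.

-3.3235

Euler: p_{n+1} = p_n + h·f(t_n, p_n).
t=1.000000, p=-2.050000: f=-1.698500 → p ← -2.050000 + 0.48·(-1.698500) = -2.865280
t=1.480000, p=-2.865280: f=-1.160298 → p ← -2.865280 + 0.48·(-1.160298) = -3.422223
t=1.960000, p=-3.422223: f=-0.578178 → p ← -3.422223 + 0.48·(-0.578178) = -3.699748
t=2.440000, p=-3.699748: f=0.051443 → p ← -3.699748 + 0.48·0.051443 = -3.675056
t=2.920000, p=-3.675056: f=0.732441 → p ← -3.675056 + 0.48·0.732441 = -3.323484
p(3.4) ≈ -3.3235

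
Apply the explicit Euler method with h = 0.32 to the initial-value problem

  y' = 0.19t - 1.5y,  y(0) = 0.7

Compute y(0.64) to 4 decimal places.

0.2087

Euler: y_{n+1} = y_n + h·f(t_n, y_n).
t=0.000000, y=0.700000: f=-1.050000 → y ← 0.700000 + 0.32·(-1.050000) = 0.364000
t=0.320000, y=0.364000: f=-0.485200 → y ← 0.364000 + 0.32·(-0.485200) = 0.208736
y(0.64) ≈ 0.2087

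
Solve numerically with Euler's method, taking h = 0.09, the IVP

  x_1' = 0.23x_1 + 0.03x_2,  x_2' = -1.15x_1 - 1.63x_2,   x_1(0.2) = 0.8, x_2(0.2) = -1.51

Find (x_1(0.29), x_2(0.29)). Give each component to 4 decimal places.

0.8125, -1.3713

Euler on (x_1,x_2): x_1_{n+1} = x_1_n + h·x_1', x_2_{n+1} = x_2_n + h·x_2'.
0.200000: (0.800000, -1.510000); f=(0.138700, 1.541300) → (0.812483, -1.371283)
(x_1(0.29), x_2(0.29)) ≈ (0.8125, -1.3713)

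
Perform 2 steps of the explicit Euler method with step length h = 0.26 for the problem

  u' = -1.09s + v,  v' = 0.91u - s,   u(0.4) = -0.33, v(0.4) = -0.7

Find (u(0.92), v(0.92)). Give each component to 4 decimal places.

-1.0417, -1.2016

Euler on (u,v): u_{n+1} = u_n + h·u', v_{n+1} = v_n + h·v'.
0.400000: (-0.330000, -0.700000); f=(-1.136000, -0.700300) → (-0.625360, -0.882078)
0.660000: (-0.625360, -0.882078); f=(-1.601478, -1.229078) → (-1.041744, -1.201638)
(u(0.92), v(0.92)) ≈ (-1.0417, -1.2016)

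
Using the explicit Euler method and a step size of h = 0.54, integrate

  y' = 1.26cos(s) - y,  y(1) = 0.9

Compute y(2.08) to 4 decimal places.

Euler: y_{n+1} = y_n + h·f(s_n, y_n).
s=1.000000, y=0.900000: f=-0.219219 → y ← 0.900000 + 0.54·(-0.219219) = 0.781622
s=1.540000, y=0.781622: f=-0.742824 → y ← 0.781622 + 0.54·(-0.742824) = 0.380496
y(2.08) ≈ 0.3805

0.3805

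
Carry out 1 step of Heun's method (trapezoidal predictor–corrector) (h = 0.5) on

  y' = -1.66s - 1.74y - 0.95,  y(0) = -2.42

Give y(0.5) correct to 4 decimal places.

Heun: k1 = f(s_n, y_n); k2 = f(s_n + h, y_n + h·k1); y_{n+1} = y_n + (h/2)·(k1 + k2).
s=0.000000, y=-2.420000:
  k1 = f(0.000000, -2.420000) = 3.260800
  k2 = f(0.500000, -0.789600) = -0.406096
  y ← -2.420000 + (0.5/2)·(3.260800 + (-0.406096)) = -1.706324
y(0.5) ≈ -1.7063

-1.7063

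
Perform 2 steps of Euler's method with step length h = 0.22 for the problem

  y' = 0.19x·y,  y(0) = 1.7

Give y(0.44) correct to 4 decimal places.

Euler: y_{n+1} = y_n + h·f(x_n, y_n).
x=0.000000, y=1.700000: f=0.000000 → y ← 1.700000 + 0.22·0.000000 = 1.700000
x=0.220000, y=1.700000: f=0.071060 → y ← 1.700000 + 0.22·0.071060 = 1.715633
y(0.44) ≈ 1.7156

1.7156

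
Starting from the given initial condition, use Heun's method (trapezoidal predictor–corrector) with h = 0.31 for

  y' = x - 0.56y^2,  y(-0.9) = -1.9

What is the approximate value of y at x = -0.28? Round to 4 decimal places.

Heun: k1 = f(x_n, y_n); k2 = f(x_n + h, y_n + h·k1); y_{n+1} = y_n + (h/2)·(k1 + k2).
x=-0.900000, y=-1.900000:
  k1 = f(-0.900000, -1.900000) = -2.921600
  k2 = f(-0.590000, -2.805696) = -4.998281
  y ← -1.900000 + (0.31/2)·(-2.921600 + (-4.998281)) = -3.127582
x=-0.590000, y=-3.127582:
  k1 = f(-0.590000, -3.127582) = -6.067789
  k2 = f(-0.280000, -5.008596) = -14.328180
  y ← -3.127582 + (0.31/2)·(-6.067789 + (-14.328180)) = -6.288957
y(-0.28) ≈ -6.2890

-6.2890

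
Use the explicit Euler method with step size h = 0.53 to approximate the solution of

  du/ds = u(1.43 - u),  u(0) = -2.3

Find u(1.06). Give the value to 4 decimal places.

-36.8823

Euler: u_{n+1} = u_n + h·f(s_n, u_n).
s=0.000000, u=-2.300000: f=-8.579000 → u ← -2.300000 + 0.53·(-8.579000) = -6.846870
s=0.530000, u=-6.846870: f=-56.670653 → u ← -6.846870 + 0.53·(-56.670653) = -36.882316
u(1.06) ≈ -36.8823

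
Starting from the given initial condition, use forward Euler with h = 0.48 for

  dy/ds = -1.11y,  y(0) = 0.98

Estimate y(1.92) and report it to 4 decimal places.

0.0467

Euler: y_{n+1} = y_n + h·f(s_n, y_n).
s=0.000000, y=0.980000: f=-1.087800 → y ← 0.980000 + 0.48·(-1.087800) = 0.457856
s=0.480000, y=0.457856: f=-0.508220 → y ← 0.457856 + 0.48·(-0.508220) = 0.213910
s=0.960000, y=0.213910: f=-0.237440 → y ← 0.213910 + 0.48·(-0.237440) = 0.099939
s=1.440000, y=0.099939: f=-0.110932 → y ← 0.099939 + 0.48·(-0.110932) = 0.046691
y(1.92) ≈ 0.0467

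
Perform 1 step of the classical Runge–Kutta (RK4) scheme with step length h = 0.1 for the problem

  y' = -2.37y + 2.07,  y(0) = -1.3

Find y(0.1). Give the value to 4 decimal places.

RK4: k1 = f(x_n, y_n); k2 = f(x_n + h/2, y_n + (h/2)·k1); k3 = f(x_n + h/2, y_n + (h/2)·k2); k4 = f(x_n + h, y_n + h·k3); y_{n+1} = y_n + (h/6)·(k1 + 2k2 + 2k3 + k4).
x=0.000000, y=-1.300000:
  k1 = f(0.000000, -1.300000) = 5.151000
  k2 = f(0.050000, -1.042450) = 4.540606
  k3 = f(0.050000, -1.072970) = 4.612938
  k4 = f(0.100000, -0.838706) = 4.057734
  y ← -1.300000 + (0.1/6)·(k1 + 2k2 + 2k3 + k4) = -0.841403
y(0.1) ≈ -0.8414

-0.8414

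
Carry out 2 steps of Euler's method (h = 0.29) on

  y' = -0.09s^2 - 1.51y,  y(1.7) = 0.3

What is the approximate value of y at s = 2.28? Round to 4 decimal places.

-0.0510

Euler: y_{n+1} = y_n + h·f(s_n, y_n).
s=1.700000, y=0.300000: f=-0.713100 → y ← 0.300000 + 0.29·(-0.713100) = 0.093201
s=1.990000, y=0.093201: f=-0.497143 → y ← 0.093201 + 0.29·(-0.497143) = -0.050970
y(2.28) ≈ -0.0510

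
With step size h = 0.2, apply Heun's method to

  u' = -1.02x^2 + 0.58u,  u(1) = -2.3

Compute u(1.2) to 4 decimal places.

-2.8430

Heun: k1 = f(x_n, u_n); k2 = f(x_n + h, u_n + h·k1); u_{n+1} = u_n + (h/2)·(k1 + k2).
x=1.000000, u=-2.300000:
  k1 = f(1.000000, -2.300000) = -2.354000
  k2 = f(1.200000, -2.770800) = -3.075864
  u ← -2.300000 + (0.2/2)·(-2.354000 + (-3.075864)) = -2.842986
u(1.2) ≈ -2.8430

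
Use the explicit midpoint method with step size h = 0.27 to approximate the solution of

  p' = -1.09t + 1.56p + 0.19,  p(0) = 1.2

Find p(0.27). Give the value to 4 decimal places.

1.8343

Midpoint: k1 = f(t_n, p_n); k2 = f(t_n + h/2, p_n + (h/2)·k1); p_{n+1} = p_n + h·k2.
t=0.000000, p=1.200000:
  k1 = f(0.000000, 1.200000) = 2.062000
  k2 = f(0.135000, 1.478370) = 2.349107
  p ← 1.200000 + 0.27·2.349107 = 1.834259
p(0.27) ≈ 1.8343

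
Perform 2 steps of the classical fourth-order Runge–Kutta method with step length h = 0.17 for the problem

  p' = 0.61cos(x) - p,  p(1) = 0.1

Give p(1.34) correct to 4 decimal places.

RK4: k1 = f(x_n, p_n); k2 = f(x_n + h/2, p_n + (h/2)·k1); k3 = f(x_n + h/2, p_n + (h/2)·k2); k4 = f(x_n + h, p_n + h·k3); p_{n+1} = p_n + (h/6)·(k1 + 2k2 + 2k3 + k4).
x=1.000000, p=0.100000:
  k1 = f(1.000000, 0.100000) = 0.229584
  k2 = f(1.085000, 0.119515) = 0.165302
  k3 = f(1.085000, 0.114051) = 0.170766
  k4 = f(1.170000, 0.129030) = 0.108962
  p ← 0.100000 + (0.17/6)·(k1 + 2k2 + 2k3 + k4) = 0.128636
x=1.170000, p=0.128636:
  k1 = f(1.170000, 0.128636) = 0.109357
  k2 = f(1.255000, 0.137931) = 0.051519
  k3 = f(1.255000, 0.133015) = 0.056435
  k4 = f(1.340000, 0.138230) = 0.001309
  p ← 0.128636 + (0.17/6)·(k1 + 2k2 + 2k3 + k4) = 0.137889
p(1.34) ≈ 0.1379

0.1379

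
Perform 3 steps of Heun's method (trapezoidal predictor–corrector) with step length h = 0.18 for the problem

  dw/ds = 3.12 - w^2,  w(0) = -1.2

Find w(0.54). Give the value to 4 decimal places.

Heun: k1 = f(s_n, w_n); k2 = f(s_n + h, w_n + h·k1); w_{n+1} = w_n + (h/2)·(k1 + k2).
s=0.000000, w=-1.200000:
  k1 = f(0.000000, -1.200000) = 1.680000
  k2 = f(0.180000, -0.897600) = 2.314314
  w ← -1.200000 + (0.18/2)·(1.680000 + 2.314314) = -0.840512
s=0.180000, w=-0.840512:
  k1 = f(0.180000, -0.840512) = 2.413540
  k2 = f(0.360000, -0.406075) = 2.955103
  w ← -0.840512 + (0.18/2)·(2.413540 + 2.955103) = -0.357334
s=0.360000, w=-0.357334:
  k1 = f(0.360000, -0.357334) = 2.992313
  k2 = f(0.540000, 0.181282) = 3.087137
  w ← -0.357334 + (0.18/2)·(2.992313 + 3.087137) = 0.189817
w(0.54) ≈ 0.1898

0.1898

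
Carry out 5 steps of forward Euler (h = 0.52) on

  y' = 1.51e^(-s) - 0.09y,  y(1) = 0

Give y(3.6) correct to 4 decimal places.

Euler: y_{n+1} = y_n + h·f(s_n, y_n).
s=1.000000, y=0.000000: f=0.555498 → y ← 0.000000 + 0.52·0.555498 = 0.288859
s=1.520000, y=0.288859: f=0.304258 → y ← 0.288859 + 0.52·0.304258 = 0.447073
s=2.040000, y=0.447073: f=0.156107 → y ← 0.447073 + 0.52·0.156107 = 0.528248
s=2.560000, y=0.528248: f=0.069188 → y ← 0.528248 + 0.52·0.069188 = 0.564226
s=3.080000, y=0.564226: f=0.018618 → y ← 0.564226 + 0.52·0.018618 = 0.573908
y(3.6) ≈ 0.5739

0.5739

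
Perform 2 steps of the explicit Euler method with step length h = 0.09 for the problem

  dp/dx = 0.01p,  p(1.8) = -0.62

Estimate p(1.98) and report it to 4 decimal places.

Euler: p_{n+1} = p_n + h·f(x_n, p_n).
x=1.800000, p=-0.620000: f=-0.006200 → p ← -0.620000 + 0.09·(-0.006200) = -0.620558
x=1.890000, p=-0.620558: f=-0.006206 → p ← -0.620558 + 0.09·(-0.006206) = -0.621117
p(1.98) ≈ -0.6211

-0.6211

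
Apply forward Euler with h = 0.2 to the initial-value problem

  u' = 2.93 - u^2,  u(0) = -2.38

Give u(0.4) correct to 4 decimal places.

Euler: u_{n+1} = u_n + h·f(x_n, u_n).
x=0.000000, u=-2.380000: f=-2.734400 → u ← -2.380000 + 0.2·(-2.734400) = -2.926880
x=0.200000, u=-2.926880: f=-5.636627 → u ← -2.926880 + 0.2·(-5.636627) = -4.054205
u(0.4) ≈ -4.0542

-4.0542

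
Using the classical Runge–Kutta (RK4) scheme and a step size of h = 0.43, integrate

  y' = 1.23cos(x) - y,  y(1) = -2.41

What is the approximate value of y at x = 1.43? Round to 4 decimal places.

RK4: k1 = f(x_n, y_n); k2 = f(x_n + h/2, y_n + (h/2)·k1); k3 = f(x_n + h/2, y_n + (h/2)·k2); k4 = f(x_n + h, y_n + h·k3); y_{n+1} = y_n + (h/6)·(k1 + 2k2 + 2k3 + k4).
x=1.000000, y=-2.410000:
  k1 = f(1.000000, -2.410000) = 3.074572
  k2 = f(1.215000, -1.748967) = 2.177421
  k3 = f(1.215000, -1.941854) = 2.370309
  k4 = f(1.430000, -1.390767) = 1.563375
  y ← -2.410000 + (0.43/6)·(k1 + 2k2 + 2k3 + k4) = -1.425772
y(1.43) ≈ -1.4258

-1.4258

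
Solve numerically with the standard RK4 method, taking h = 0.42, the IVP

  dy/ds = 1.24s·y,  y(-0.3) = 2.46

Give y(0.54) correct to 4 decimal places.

2.7875

RK4: k1 = f(s_n, y_n); k2 = f(s_n + h/2, y_n + (h/2)·k1); k3 = f(s_n + h/2, y_n + (h/2)·k2); k4 = f(s_n + h, y_n + h·k3); y_{n+1} = y_n + (h/6)·(k1 + 2k2 + 2k3 + k4).
s=-0.300000, y=2.460000:
  k1 = f(-0.300000, 2.460000) = -0.915120
  k2 = f(-0.090000, 2.267825) = -0.253089
  k3 = f(-0.090000, 2.406851) = -0.268605
  k4 = f(0.120000, 2.347186) = 0.349261
  y ← 2.460000 + (0.42/6)·(k1 + 2k2 + 2k3 + k4) = 2.347353
s=0.120000, y=2.347353:
  k1 = f(0.120000, 2.347353) = 0.349286
  k2 = f(0.330000, 2.420703) = 0.990552
  k3 = f(0.330000, 2.555369) = 1.045657
  k4 = f(0.540000, 2.786529) = 1.865860
  y ← 2.347353 + (0.42/6)·(k1 + 2k2 + 2k3 + k4) = 2.787482
y(0.54) ≈ 2.7875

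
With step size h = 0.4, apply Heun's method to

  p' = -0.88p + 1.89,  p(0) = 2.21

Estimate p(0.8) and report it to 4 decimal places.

Heun: k1 = f(x_n, p_n); k2 = f(x_n + h, p_n + h·k1); p_{n+1} = p_n + (h/2)·(k1 + k2).
x=0.000000, p=2.210000:
  k1 = f(0.000000, 2.210000) = -0.054800
  k2 = f(0.400000, 2.188080) = -0.035510
  p ← 2.210000 + (0.4/2)·(-0.054800 + (-0.035510)) = 2.191938
x=0.400000, p=2.191938:
  k1 = f(0.400000, 2.191938) = -0.038905
  k2 = f(0.800000, 2.176376) = -0.025211
  p ← 2.191938 + (0.4/2)·(-0.038905 + (-0.025211)) = 2.179115
p(0.8) ≈ 2.1791

2.1791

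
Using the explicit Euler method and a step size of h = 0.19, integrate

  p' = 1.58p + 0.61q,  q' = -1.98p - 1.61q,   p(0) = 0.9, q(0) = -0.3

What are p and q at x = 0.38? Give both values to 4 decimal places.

Euler on (p,q): p_{n+1} = p_n + h·p', q_{n+1} = q_n + h·q'.
0.000000: (0.900000, -0.300000); f=(1.239000, -1.299000) → (1.135410, -0.546810)
0.190000: (1.135410, -0.546810); f=(1.460394, -1.367748) → (1.412885, -0.806682)
(p(0.38), q(0.38)) ≈ (1.4129, -0.8067)

1.4129, -0.8067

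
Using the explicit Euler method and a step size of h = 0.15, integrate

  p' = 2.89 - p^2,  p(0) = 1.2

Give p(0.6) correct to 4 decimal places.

1.6613

Euler: p_{n+1} = p_n + h·f(x_n, p_n).
x=0.000000, p=1.200000: f=1.450000 → p ← 1.200000 + 0.15·1.450000 = 1.417500
x=0.150000, p=1.417500: f=0.880694 → p ← 1.417500 + 0.15·0.880694 = 1.549604
x=0.300000, p=1.549604: f=0.488727 → p ← 1.549604 + 0.15·0.488727 = 1.622913
x=0.450000, p=1.622913: f=0.256153 → p ← 1.622913 + 0.15·0.256153 = 1.661336
p(0.6) ≈ 1.6613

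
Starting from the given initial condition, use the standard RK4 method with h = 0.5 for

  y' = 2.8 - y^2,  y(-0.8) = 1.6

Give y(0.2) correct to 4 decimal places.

RK4: k1 = f(t_n, y_n); k2 = f(t_n + h/2, y_n + (h/2)·k1); k3 = f(t_n + h/2, y_n + (h/2)·k2); k4 = f(t_n + h, y_n + h·k3); y_{n+1} = y_n + (h/6)·(k1 + 2k2 + 2k3 + k4).
t=-0.800000, y=1.600000:
  k1 = f(-0.800000, 1.600000) = 0.240000
  k2 = f(-0.550000, 1.660000) = 0.044400
  k3 = f(-0.550000, 1.611100) = 0.204357
  k4 = f(-0.300000, 1.702178) = -0.097411
  y ← 1.600000 + (0.5/6)·(k1 + 2k2 + 2k3 + k4) = 1.653342
t=-0.300000, y=1.653342:
  k1 = f(-0.300000, 1.653342) = 0.066461
  k2 = f(-0.050000, 1.669957) = 0.011244
  k3 = f(-0.050000, 1.656153) = 0.057158
  k4 = f(0.200000, 1.681921) = -0.028858
  y ← 1.653342 + (0.5/6)·(k1 + 2k2 + 2k3 + k4) = 1.667876
y(0.2) ≈ 1.6679

1.6679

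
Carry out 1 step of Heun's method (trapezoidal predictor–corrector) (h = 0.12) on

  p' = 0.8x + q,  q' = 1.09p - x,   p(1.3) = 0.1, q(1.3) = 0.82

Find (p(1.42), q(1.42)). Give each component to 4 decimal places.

Heun on (p,q): k1 = f(x_n, state_n); k2 = f(x_n + h, state_n + h·k1); state_{n+1} = state_n + (h/2)·(k1 + k2).
1.300000: (0.100000, 0.820000)
  k1 = (1.860000, -1.191000)
  predictor → (0.323200, 0.677080)
  k2 = (1.813080, -1.067712)
  → (0.320385, 0.684477)
(p(1.42), q(1.42)) ≈ (0.3204, 0.6845)

0.3204, 0.6845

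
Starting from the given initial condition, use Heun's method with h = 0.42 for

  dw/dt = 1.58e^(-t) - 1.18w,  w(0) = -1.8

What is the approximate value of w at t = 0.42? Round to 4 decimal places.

-0.7436

Heun: k1 = f(t_n, w_n); k2 = f(t_n + h, w_n + h·k1); w_{n+1} = w_n + (h/2)·(k1 + k2).
t=0.000000, w=-1.800000:
  k1 = f(0.000000, -1.800000) = 3.704000
  k2 = f(0.420000, -0.244320) = 1.326432
  w ← -1.800000 + (0.42/2)·(3.704000 + 1.326432) = -0.743609
w(0.42) ≈ -0.7436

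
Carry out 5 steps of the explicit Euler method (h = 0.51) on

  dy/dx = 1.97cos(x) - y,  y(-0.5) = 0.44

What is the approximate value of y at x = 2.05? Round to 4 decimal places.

Euler: y_{n+1} = y_n + h·f(x_n, y_n).
x=-0.500000, y=0.440000: f=1.288838 → y ← 0.440000 + 0.51·1.288838 = 1.097307
x=0.010000, y=1.097307: f=0.872594 → y ← 1.097307 + 0.51·0.872594 = 1.542330
x=0.520000, y=1.542330: f=0.167273 → y ← 1.542330 + 0.51·0.167273 = 1.627640
x=1.030000, y=1.627640: f=-0.613447 → y ← 1.627640 + 0.51·(-0.613447) = 1.314782
x=1.540000, y=1.314782: f=-1.254123 → y ← 1.314782 + 0.51·(-1.254123) = 0.675179
y(2.05) ≈ 0.6752

0.6752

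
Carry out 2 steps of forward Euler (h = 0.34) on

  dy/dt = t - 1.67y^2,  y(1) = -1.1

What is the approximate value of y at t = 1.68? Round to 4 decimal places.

Euler: y_{n+1} = y_n + h·f(t_n, y_n).
t=1.000000, y=-1.100000: f=-1.020700 → y ← -1.100000 + 0.34·(-1.020700) = -1.447038
t=1.340000, y=-1.447038: f=-2.156845 → y ← -1.447038 + 0.34·(-2.156845) = -2.180365
y(1.68) ≈ -2.1804

-2.1804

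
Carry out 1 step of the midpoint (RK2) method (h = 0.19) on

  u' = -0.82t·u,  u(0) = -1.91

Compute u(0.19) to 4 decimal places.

Midpoint: k1 = f(t_n, u_n); k2 = f(t_n + h/2, u_n + (h/2)·k1); u_{n+1} = u_n + h·k2.
t=0.000000, u=-1.910000:
  k1 = f(0.000000, -1.910000) = 0.000000
  k2 = f(0.095000, -1.910000) = 0.148789
  u ← -1.910000 + 0.19·0.148789 = -1.881730
u(0.19) ≈ -1.8817

-1.8817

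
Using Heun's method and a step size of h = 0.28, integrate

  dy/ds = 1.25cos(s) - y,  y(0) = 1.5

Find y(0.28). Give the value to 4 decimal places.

1.4330

Heun: k1 = f(s_n, y_n); k2 = f(s_n + h, y_n + h·k1); y_{n+1} = y_n + (h/2)·(k1 + k2).
s=0.000000, y=1.500000:
  k1 = f(0.000000, 1.500000) = -0.250000
  k2 = f(0.280000, 1.430000) = -0.228681
  y ← 1.500000 + (0.28/2)·(-0.250000 + (-0.228681)) = 1.432985
y(0.28) ≈ 1.4330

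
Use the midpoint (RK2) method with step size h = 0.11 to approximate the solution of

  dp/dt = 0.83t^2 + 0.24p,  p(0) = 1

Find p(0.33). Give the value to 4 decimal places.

1.0922

Midpoint: k1 = f(t_n, p_n); k2 = f(t_n + h/2, p_n + (h/2)·k1); p_{n+1} = p_n + h·k2.
t=0.000000, p=1.000000:
  k1 = f(0.000000, 1.000000) = 0.240000
  k2 = f(0.055000, 1.013200) = 0.245679
  p ← 1.000000 + 0.11·0.245679 = 1.027025
t=0.110000, p=1.027025:
  k1 = f(0.110000, 1.027025) = 0.256529
  k2 = f(0.165000, 1.041134) = 0.272469
  p ← 1.027025 + 0.11·0.272469 = 1.056996
t=0.220000, p=1.056996:
  k1 = f(0.220000, 1.056996) = 0.293851
  k2 = f(0.275000, 1.073158) = 0.320327
  p ← 1.056996 + 0.11·0.320327 = 1.092232
p(0.33) ≈ 1.0922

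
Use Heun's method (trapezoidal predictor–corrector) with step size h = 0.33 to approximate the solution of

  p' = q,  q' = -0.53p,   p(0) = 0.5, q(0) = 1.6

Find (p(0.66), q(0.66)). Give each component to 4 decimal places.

Heun on (p,q): k1 = f(s_n, state_n); k2 = f(s_n + h, state_n + h·k1); state_{n+1} = state_n + (h/2)·(k1 + k2).
0.000000: (0.500000, 1.600000)
  k1 = (1.600000, -0.265000)
  predictor → (1.028000, 1.512550)
  k2 = (1.512550, -0.544840)
  → (1.013571, 1.466376)
0.330000: (1.013571, 1.466376)
  k1 = (1.466376, -0.537192)
  predictor → (1.497475, 1.289103)
  k2 = (1.289103, -0.793662)
  → (1.468225, 1.246785)
(p(0.66), q(0.66)) ≈ (1.4682, 1.2468)

1.4682, 1.2468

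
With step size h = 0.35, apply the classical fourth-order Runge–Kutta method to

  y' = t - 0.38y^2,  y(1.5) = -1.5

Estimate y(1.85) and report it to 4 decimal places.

RK4: k1 = f(t_n, y_n); k2 = f(t_n + h/2, y_n + (h/2)·k1); k3 = f(t_n + h/2, y_n + (h/2)·k2); k4 = f(t_n + h, y_n + h·k3); y_{n+1} = y_n + (h/6)·(k1 + 2k2 + 2k3 + k4).
t=1.500000, y=-1.500000:
  k1 = f(1.500000, -1.500000) = 0.645000
  k2 = f(1.675000, -1.387125) = 0.943836
  k3 = f(1.675000, -1.334829) = 0.997928
  k4 = f(1.850000, -1.150725) = 1.346816
  y ← -1.500000 + (0.35/6)·(k1 + 2k2 + 2k3 + k4) = -1.157272
y(1.85) ≈ -1.1573

-1.1573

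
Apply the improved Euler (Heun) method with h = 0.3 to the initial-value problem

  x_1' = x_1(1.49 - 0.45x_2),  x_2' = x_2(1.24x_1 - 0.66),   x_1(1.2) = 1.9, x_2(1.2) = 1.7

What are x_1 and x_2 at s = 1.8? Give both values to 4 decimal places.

2.0301, 5.5371

Heun on (x_1,x_2): k1 = f(s_n, state_n); k2 = f(s_n + h, state_n + h·k1); state_{n+1} = state_n + (h/2)·(k1 + k2).
1.200000: (1.900000, 1.700000)
  k1 = (1.377500, 2.883200)
  predictor → (2.313250, 2.564960)
  k2 = (0.776715, 5.664535)
  → (2.223132, 2.982160)
1.500000: (2.223132, 2.982160)
  k1 = (0.329086, 6.252648)
  predictor → (2.321858, 4.857955)
  k2 = (-1.616198, 10.780306)
  → (2.030065, 5.537103)
(x_1(1.8), x_2(1.8)) ≈ (2.0301, 5.5371)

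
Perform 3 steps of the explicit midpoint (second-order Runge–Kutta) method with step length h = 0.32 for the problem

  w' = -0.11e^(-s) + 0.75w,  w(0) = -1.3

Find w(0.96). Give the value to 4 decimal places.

-2.7600

Midpoint: k1 = f(s_n, w_n); k2 = f(s_n + h/2, w_n + (h/2)·k1); w_{n+1} = w_n + h·k2.
s=0.000000, w=-1.300000:
  k1 = f(0.000000, -1.300000) = -1.085000
  k2 = f(0.160000, -1.473600) = -1.198936
  w ← -1.300000 + 0.32·(-1.198936) = -1.683659
s=0.320000, w=-1.683659:
  k1 = f(0.320000, -1.683659) = -1.342621
  k2 = f(0.480000, -1.898479) = -1.491925
  w ← -1.683659 + 0.32·(-1.491925) = -2.161076
s=0.640000, w=-2.161076:
  k1 = f(0.640000, -2.161076) = -1.678809
  k2 = f(0.800000, -2.429685) = -1.871690
  w ← -2.161076 + 0.32·(-1.871690) = -2.760016
w(0.96) ≈ -2.7600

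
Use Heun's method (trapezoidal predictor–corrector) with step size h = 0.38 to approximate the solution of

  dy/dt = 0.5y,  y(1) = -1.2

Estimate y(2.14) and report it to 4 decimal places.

-2.1156

Heun: k1 = f(t_n, y_n); k2 = f(t_n + h, y_n + h·k1); y_{n+1} = y_n + (h/2)·(k1 + k2).
t=1.000000, y=-1.200000:
  k1 = f(1.000000, -1.200000) = -0.600000
  k2 = f(1.380000, -1.428000) = -0.714000
  y ← -1.200000 + (0.38/2)·(-0.600000 + (-0.714000)) = -1.449660
t=1.380000, y=-1.449660:
  k1 = f(1.380000, -1.449660) = -0.724830
  k2 = f(1.760000, -1.725095) = -0.862548
  y ← -1.449660 + (0.38/2)·(-0.724830 + (-0.862548)) = -1.751262
t=1.760000, y=-1.751262:
  k1 = f(1.760000, -1.751262) = -0.875631
  k2 = f(2.140000, -2.084001) = -1.042001
  y ← -1.751262 + (0.38/2)·(-0.875631 + (-1.042001)) = -2.115612
y(2.14) ≈ -2.1156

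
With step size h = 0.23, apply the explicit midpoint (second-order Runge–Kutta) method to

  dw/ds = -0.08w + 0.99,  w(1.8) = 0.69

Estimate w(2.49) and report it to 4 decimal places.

Midpoint: k1 = f(s_n, w_n); k2 = f(s_n + h/2, w_n + (h/2)·k1); w_{n+1} = w_n + h·k2.
s=1.800000, w=0.690000:
  k1 = f(1.800000, 0.690000) = 0.934800
  k2 = f(1.915000, 0.797502) = 0.926200
  w ← 0.690000 + 0.23·0.926200 = 0.903026
s=2.030000, w=0.903026:
  k1 = f(2.030000, 0.903026) = 0.917758
  k2 = f(2.145000, 1.008568) = 0.909315
  w ← 0.903026 + 0.23·0.909315 = 1.112168
s=2.260000, w=1.112168:
  k1 = f(2.260000, 1.112168) = 0.901027
  k2 = f(2.375000, 1.215786) = 0.892737
  w ← 1.112168 + 0.23·0.892737 = 1.317498
w(2.49) ≈ 1.3175

1.3175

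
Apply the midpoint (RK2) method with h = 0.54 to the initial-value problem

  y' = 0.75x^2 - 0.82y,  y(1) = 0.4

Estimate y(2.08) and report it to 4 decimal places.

1.6552

Midpoint: k1 = f(x_n, y_n); k2 = f(x_n + h/2, y_n + (h/2)·k1); y_{n+1} = y_n + h·k2.
x=1.000000, y=0.400000:
  k1 = f(1.000000, 0.400000) = 0.422000
  k2 = f(1.270000, 0.513940) = 0.788244
  y ← 0.400000 + 0.54·0.788244 = 0.825652
x=1.540000, y=0.825652:
  k1 = f(1.540000, 0.825652) = 1.101665
  k2 = f(1.810000, 1.123102) = 1.536132
  y ← 0.825652 + 0.54·1.536132 = 1.655163
y(2.08) ≈ 1.6552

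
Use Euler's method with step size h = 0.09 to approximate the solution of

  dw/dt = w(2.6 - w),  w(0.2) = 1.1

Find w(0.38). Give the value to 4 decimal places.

1.4004

Euler: w_{n+1} = w_n + h·f(t_n, w_n).
t=0.200000, w=1.100000: f=1.650000 → w ← 1.100000 + 0.09·1.650000 = 1.248500
t=0.290000, w=1.248500: f=1.687348 → w ← 1.248500 + 0.09·1.687348 = 1.400361
w(0.38) ≈ 1.4004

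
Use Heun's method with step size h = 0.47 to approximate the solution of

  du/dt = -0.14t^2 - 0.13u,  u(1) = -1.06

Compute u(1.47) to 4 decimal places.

Heun: k1 = f(t_n, u_n); k2 = f(t_n + h, u_n + h·k1); u_{n+1} = u_n + (h/2)·(k1 + k2).
t=1.000000, u=-1.060000:
  k1 = f(1.000000, -1.060000) = -0.002200
  k2 = f(1.470000, -1.061034) = -0.164592
  u ← -1.060000 + (0.47/2)·(-0.002200 + (-0.164592)) = -1.099196
u(1.47) ≈ -1.0992

-1.0992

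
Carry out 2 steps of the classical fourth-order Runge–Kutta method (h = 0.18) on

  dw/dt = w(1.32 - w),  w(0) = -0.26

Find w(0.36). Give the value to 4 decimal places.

-0.4751

RK4: k1 = f(t_n, w_n); k2 = f(t_n + h/2, w_n + (h/2)·k1); k3 = f(t_n + h/2, w_n + (h/2)·k2); k4 = f(t_n + h, w_n + h·k3); w_{n+1} = w_n + (h/6)·(k1 + 2k2 + 2k3 + k4).
t=0.000000, w=-0.260000:
  k1 = f(0.000000, -0.260000) = -0.410800
  k2 = f(0.090000, -0.296972) = -0.480195
  k3 = f(0.090000, -0.303218) = -0.492188
  k4 = f(0.180000, -0.348594) = -0.581662
  w ← -0.260000 + (0.18/6)·(k1 + 2k2 + 2k3 + k4) = -0.348117
t=0.180000, w=-0.348117:
  k1 = f(0.180000, -0.348117) = -0.580700
  k2 = f(0.270000, -0.400380) = -0.688805
  k3 = f(0.270000, -0.410109) = -0.709534
  k4 = f(0.360000, -0.475833) = -0.854517
  w ← -0.348117 + (0.18/6)·(k1 + 2k2 + 2k3 + k4) = -0.475074
w(0.36) ≈ -0.4751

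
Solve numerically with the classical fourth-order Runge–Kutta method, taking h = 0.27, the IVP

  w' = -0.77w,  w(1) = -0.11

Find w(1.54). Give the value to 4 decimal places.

-0.0726

RK4: k1 = f(s_n, w_n); k2 = f(s_n + h/2, w_n + (h/2)·k1); k3 = f(s_n + h/2, w_n + (h/2)·k2); k4 = f(s_n + h, w_n + h·k3); w_{n+1} = w_n + (h/6)·(k1 + 2k2 + 2k3 + k4).
s=1.000000, w=-0.110000:
  k1 = f(1.000000, -0.110000) = 0.084700
  k2 = f(1.135000, -0.098566) = 0.075895
  k3 = f(1.135000, -0.099754) = 0.076811
  k4 = f(1.270000, -0.089261) = 0.068731
  w ← -0.110000 + (0.27/6)·(k1 + 2k2 + 2k3 + k4) = -0.089352
s=1.270000, w=-0.089352:
  k1 = f(1.270000, -0.089352) = 0.068801
  k2 = f(1.405000, -0.080064) = 0.061649
  k3 = f(1.405000, -0.081029) = 0.062393
  k4 = f(1.540000, -0.072506) = 0.055830
  w ← -0.089352 + (0.27/6)·(k1 + 2k2 + 2k3 + k4) = -0.072580
w(1.54) ≈ -0.0726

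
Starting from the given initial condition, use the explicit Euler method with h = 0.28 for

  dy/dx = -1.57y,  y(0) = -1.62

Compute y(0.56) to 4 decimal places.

Euler: y_{n+1} = y_n + h·f(x_n, y_n).
x=0.000000, y=-1.620000: f=2.543400 → y ← -1.620000 + 0.28·2.543400 = -0.907848
x=0.280000, y=-0.907848: f=1.425321 → y ← -0.907848 + 0.28·1.425321 = -0.508758
y(0.56) ≈ -0.5088

-0.5088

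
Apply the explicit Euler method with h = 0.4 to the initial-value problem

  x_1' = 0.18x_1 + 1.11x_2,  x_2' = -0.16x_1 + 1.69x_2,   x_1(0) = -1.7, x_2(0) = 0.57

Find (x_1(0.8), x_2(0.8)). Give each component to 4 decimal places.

Euler on (x_1,x_2): x_1_{n+1} = x_1_n + h·x_1', x_2_{n+1} = x_2_n + h·x_2'.
0.000000: (-1.700000, 0.570000); f=(0.326700, 1.235300) → (-1.569320, 1.064120)
0.400000: (-1.569320, 1.064120); f=(0.898696, 2.049454) → (-1.209842, 1.883902)
(x_1(0.8), x_2(0.8)) ≈ (-1.2098, 1.8839)

-1.2098, 1.8839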